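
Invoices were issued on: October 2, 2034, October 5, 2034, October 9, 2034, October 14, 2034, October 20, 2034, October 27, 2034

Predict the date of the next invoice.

November 4, 2034

The spacing grows by 1 each time: 3, 4, 5, 6, 7 days.
Next gap: 8 days. October 27, 2034 + 8 days = November 4, 2034.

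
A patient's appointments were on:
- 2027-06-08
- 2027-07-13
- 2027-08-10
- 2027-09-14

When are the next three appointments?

2027-10-12, 2027-11-09, 2027-12-14

These are Tuesdays at 28- or 35-day spacing (35, 28, 35).
The pattern: 2nd Tuesday of the month.
October 2027 — 2nd Tuesday is 2027-10-12.
2nd Tuesday of November 2027: 2027-11-09.
2nd Tuesday of December 2027: 2027-12-14.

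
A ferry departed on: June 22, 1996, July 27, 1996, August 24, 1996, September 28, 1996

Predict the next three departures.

All dates are Saturdays, 35, 28, 35 days apart.
Specifically, the 4th Saturday of each month.
4th Saturday of October 1996: October 26, 1996.
November 1996 — 4th Saturday is November 23, 1996.
4th Saturday of December 1996: December 28, 1996.

October 26, 1996; November 23, 1996; December 28, 1996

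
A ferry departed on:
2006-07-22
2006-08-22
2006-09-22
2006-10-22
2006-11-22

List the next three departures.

2006-12-22, 2007-01-22, 2007-02-22

Gaps: 31, 31, 30, 31 days — not constant. Every event is on the 22nd of the month.
Pattern: the 22nd of each month.
December 2006: 2006-12-22.
Next: January 2007 → 2007-01-22.
February 2007: 2007-02-22.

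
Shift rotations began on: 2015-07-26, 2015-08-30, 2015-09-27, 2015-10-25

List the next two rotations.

2015-11-29, 2015-12-27

Every date is a Sunday; gaps 35, 28, 28 days.
Each is the last Sunday of its month (at least one falls on the 29th or later, ruling out '4th Sunday').
Last Sunday of November 2015: 2015-11-29.
Last Sunday of December 2015: 2015-12-27.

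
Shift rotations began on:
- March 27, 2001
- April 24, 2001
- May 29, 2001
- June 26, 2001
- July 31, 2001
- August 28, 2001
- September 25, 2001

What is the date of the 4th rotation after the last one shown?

All Tuesdays; the gaps (28, 35, 28, 35, 28, 28) vary with month length.
This is the last Tuesday of each month.
October 2001 ends with Tuesday October 30, 2001.
November 2001 ends with Tuesday November 27, 2001.
Last Tuesday of December 2001: December 25, 2001.
January 2002 ends with Tuesday January 29, 2002.

January 29, 2002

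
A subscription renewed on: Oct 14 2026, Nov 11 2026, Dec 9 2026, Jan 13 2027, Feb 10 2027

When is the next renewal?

Mar 10 2027

Gaps: 28, 28, 35, 28 days — a mix of 28 and 35. Every date is a Wednesday.
Each is the 2nd Wednesday of its month.
March 2027 — 2nd Wednesday is Mar 10 2027.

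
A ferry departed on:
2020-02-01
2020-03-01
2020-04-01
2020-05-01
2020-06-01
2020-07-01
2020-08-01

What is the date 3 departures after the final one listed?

Each date is the 1st; the gaps (29, 31, 30, 31, 30, 31) track the month lengths.
The rule is the 1st of each month.
Next: September 2020 → 2020-09-01.
Next: October 2020 → 2020-10-01.
November 2020: 2020-11-01.

2020-11-01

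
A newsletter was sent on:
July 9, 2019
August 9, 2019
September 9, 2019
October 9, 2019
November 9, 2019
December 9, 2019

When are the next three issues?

Gaps: 31, 31, 30, 31, 30 days — not constant. Every event is on the 9th of the month.
Pattern: the 9th of each month.
Next: January 2020 → January 9, 2020.
Next: February 2020 → February 9, 2020.
March 2020: March 9, 2020.

January 9, 2020; February 9, 2020; March 9, 2020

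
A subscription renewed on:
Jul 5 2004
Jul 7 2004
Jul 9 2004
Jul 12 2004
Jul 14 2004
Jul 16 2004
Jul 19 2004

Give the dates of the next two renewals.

Every event lands on a Monday or Wednesday or Friday (gaps cycle 2, 2, 3, 2, 2, 3).
So the schedule is: every Monday, Wednesday and Friday.
Next Wednesday: Jul 21 2004.
The following Friday is Jul 23 2004.

Jul 21 2004, Jul 23 2004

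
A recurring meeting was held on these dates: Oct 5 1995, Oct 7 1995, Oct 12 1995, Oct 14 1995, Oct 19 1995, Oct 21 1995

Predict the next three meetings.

Oct 26 1995, Oct 28 1995, Nov 2 1995

The gap pattern 2, 5, 2, 5, 2 repeats every 2 events.
These are the Thursdays and Saturdays of each week.
The following Thursday is Oct 26 1995.
Next Saturday: Oct 28 1995.
The following Thursday is Nov 2 1995.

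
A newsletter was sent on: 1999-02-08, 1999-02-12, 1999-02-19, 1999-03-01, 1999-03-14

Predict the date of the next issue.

1999-03-30

The spacing grows by 3 each time: 4, 7, 10, 13 days.
Next gap: 16 days. 1999-03-14 + 16 days = 1999-03-30.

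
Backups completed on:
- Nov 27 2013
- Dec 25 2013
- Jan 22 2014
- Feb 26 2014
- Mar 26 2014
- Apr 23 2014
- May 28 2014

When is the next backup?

Jun 25 2014

Gaps: 28, 28, 35, 28, 28, 35 days — a mix of 28 and 35. Every date is a Wednesday.
Each is the 4th Wednesday of its month.
4th Wednesday of June 2014: Jun 25 2014.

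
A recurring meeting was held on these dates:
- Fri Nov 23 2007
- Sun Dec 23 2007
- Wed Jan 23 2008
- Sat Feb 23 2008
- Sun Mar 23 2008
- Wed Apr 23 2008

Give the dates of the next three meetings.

Fri May 23 2008, Mon Jun 23 2008, Wed Jul 23 2008

Each date is the 23rd; the gaps (30, 31, 31, 29, 31) track the month lengths.
The rule is the 23rd of each month.
Next: May 2008 → Fri May 23 2008.
June 2008: Mon Jun 23 2008.
Next: July 2008 → Wed Jul 23 2008.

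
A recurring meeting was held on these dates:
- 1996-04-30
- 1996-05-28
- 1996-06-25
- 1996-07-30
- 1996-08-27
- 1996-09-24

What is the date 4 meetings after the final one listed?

All Tuesdays; the gaps (28, 28, 35, 28, 28) vary with month length.
This is the last Tuesday of each month.
Last Tuesday of October 1996: 1996-10-29.
Last Tuesday of November 1996: 1996-11-26.
December 1996 ends with Tuesday 1996-12-31.
January 1997 ends with Tuesday 1997-01-28.

1997-01-28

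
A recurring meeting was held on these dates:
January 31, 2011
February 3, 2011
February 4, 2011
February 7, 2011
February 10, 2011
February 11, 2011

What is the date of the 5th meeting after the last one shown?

February 24, 2011

The gap pattern 3, 1, 3, 3, 1 repeats every 3 events.
These are the Mondays, Thursdays and Fridays of each week.
Next Monday: February 14, 2011.
Next Thursday: February 17, 2011.
Next Friday: February 18, 2011.
The following Monday is February 21, 2011.
The following Thursday is February 24, 2011.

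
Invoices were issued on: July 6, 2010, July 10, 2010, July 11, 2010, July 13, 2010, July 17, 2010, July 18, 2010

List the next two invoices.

July 20, 2010; July 24, 2010

The gap pattern 4, 1, 2, 4, 1 repeats every 3 events.
These are the Tuesdays, Saturdays and Sundays of each week.
Next Tuesday: July 20, 2010.
Next Saturday: July 24, 2010.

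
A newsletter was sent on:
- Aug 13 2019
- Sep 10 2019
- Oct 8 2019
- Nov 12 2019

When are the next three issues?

Dec 10 2019, Jan 14 2020, Feb 11 2020

These are Tuesdays at 28- or 35-day spacing (28, 28, 35).
The pattern: 2nd Tuesday of the month.
2nd Tuesday of December 2019: Dec 10 2019.
January 2020 — 2nd Tuesday is Jan 14 2020.
2nd Tuesday of February 2020: Feb 11 2020.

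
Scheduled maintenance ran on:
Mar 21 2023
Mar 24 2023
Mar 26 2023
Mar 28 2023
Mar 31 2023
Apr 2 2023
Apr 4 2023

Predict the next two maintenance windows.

Apr 7 2023, Apr 9 2023

Every event lands on a Tuesday or Friday or Sunday (gaps cycle 3, 2, 2, 3, 2, 2).
So the schedule is: every Tuesday, Friday and Sunday.
Next Friday: Apr 7 2023.
Next Sunday: Apr 9 2023.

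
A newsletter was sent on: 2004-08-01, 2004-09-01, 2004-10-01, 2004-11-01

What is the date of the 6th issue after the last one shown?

Each date is the 1st; the gaps (31, 30, 31) track the month lengths.
The rule is the 1st of each month.
Next: December 2004 → 2004-12-01.
January 2005: 2005-01-01.
February 2005: 2005-02-01.
March 2005: 2005-03-01.
April 2005: 2005-04-01.
May 2005: 2005-05-01.

2005-05-01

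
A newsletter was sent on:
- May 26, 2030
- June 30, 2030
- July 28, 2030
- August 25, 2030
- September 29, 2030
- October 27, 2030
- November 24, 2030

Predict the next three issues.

All Sundays; the gaps (35, 28, 28, 35, 28, 28) vary with month length.
This is the last Sunday of each month.
Last Sunday of December 2030: December 29, 2030.
Last Sunday of January 2031: January 26, 2031.
Last Sunday of February 2031: February 23, 2031.

December 29, 2030; January 26, 2031; February 23, 2031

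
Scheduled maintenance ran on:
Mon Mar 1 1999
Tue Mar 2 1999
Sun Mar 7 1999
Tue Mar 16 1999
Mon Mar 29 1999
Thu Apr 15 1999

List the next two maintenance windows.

The spacing grows by 4 each time: 1, 5, 9, 13, 17 days.
Next gap: 21 days. Thu Apr 15 1999 + 21 days = Thu May 6 1999.
Next gap: 25 days. Thu May 6 1999 + 25 days = Mon May 31 1999.

Thu May 6 1999, Mon May 31 1999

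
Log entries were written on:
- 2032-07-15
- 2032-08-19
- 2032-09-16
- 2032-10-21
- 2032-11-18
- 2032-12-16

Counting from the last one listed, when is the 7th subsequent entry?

2033-07-21

These are Thursdays at 28- or 35-day spacing (35, 28, 35, 28, 28).
The pattern: 3rd Thursday of the month.
3rd Thursday of January 2033: 2033-01-20.
3rd Thursday of February 2033: 2033-02-17.
3rd Thursday of March 2033: 2033-03-17.
April 2033 — 3rd Thursday is 2033-04-21.
May 2033 — 3rd Thursday is 2033-05-19.
3rd Thursday of June 2033: 2033-06-16.
July 2033 — 3rd Thursday is 2033-07-21.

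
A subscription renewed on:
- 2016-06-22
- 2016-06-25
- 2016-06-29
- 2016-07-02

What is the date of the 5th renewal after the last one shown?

2016-07-20

Every event lands on a Wednesday or Saturday (gaps cycle 3, 4, 3).
So the schedule is: every Wednesday and Saturday.
Next Wednesday: 2016-07-06.
The following Saturday is 2016-07-09.
The following Wednesday is 2016-07-13.
The following Saturday is 2016-07-16.
The following Wednesday is 2016-07-20.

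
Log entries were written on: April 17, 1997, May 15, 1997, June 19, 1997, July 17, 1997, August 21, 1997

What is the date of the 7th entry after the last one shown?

March 19, 1998

All dates are Thursdays, 28, 35, 28, 35 days apart.
Specifically, the 3rd Thursday of each month.
September 1997 — 3rd Thursday is September 18, 1997.
October 1997 — 3rd Thursday is October 16, 1997.
3rd Thursday of November 1997: November 20, 1997.
3rd Thursday of December 1997: December 18, 1997.
3rd Thursday of January 1998: January 15, 1998.
3rd Thursday of February 1998: February 19, 1998.
3rd Thursday of March 1998: March 19, 1998.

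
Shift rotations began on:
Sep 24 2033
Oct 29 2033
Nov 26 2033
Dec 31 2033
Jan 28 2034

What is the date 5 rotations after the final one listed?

Jun 24 2034

Every date is a Saturday; gaps 35, 28, 35, 28 days.
Each is the last Saturday of its month (at least one falls on the 29th or later, ruling out '4th Saturday').
Last Saturday of February 2034: Feb 25 2034.
Last Saturday of March 2034: Mar 25 2034.
Last Saturday of April 2034: Apr 29 2034.
Last Saturday of May 2034: May 27 2034.
Last Saturday of June 2034: Jun 24 2034.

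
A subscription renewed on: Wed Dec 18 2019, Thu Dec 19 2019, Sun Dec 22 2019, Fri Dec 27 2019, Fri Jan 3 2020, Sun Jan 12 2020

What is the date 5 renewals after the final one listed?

Gaps: 1, 3, 5, 7, 9 days — each gap is 2 larger than the previous one.
Next gap: 11 days. Sun Jan 12 2020 + 11 days = Thu Jan 23 2020.
Next gap: 13 days. Thu Jan 23 2020 + 13 days = Wed Feb 5 2020.
Next gap: 15 days. Wed Feb 5 2020 + 15 days = Thu Feb 20 2020.
Next gap: 17 days. Thu Feb 20 2020 + 17 days = Sun Mar 8 2020.
Next gap: 19 days. Sun Mar 8 2020 + 19 days = Fri Mar 27 2020.

Fri Mar 27 2020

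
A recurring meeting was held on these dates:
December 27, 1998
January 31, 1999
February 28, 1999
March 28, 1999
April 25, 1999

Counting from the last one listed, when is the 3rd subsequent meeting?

Every date is a Sunday; gaps 35, 28, 28, 28 days.
Each is the last Sunday of its month (at least one falls on the 29th or later, ruling out '4th Sunday').
May 1999 ends with Sunday May 30, 1999.
June 1999 ends with Sunday June 27, 1999.
Last Sunday of July 1999: July 25, 1999.

July 25, 1999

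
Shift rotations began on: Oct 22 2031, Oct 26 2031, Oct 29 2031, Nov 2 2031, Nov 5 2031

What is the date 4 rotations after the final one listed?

Every event lands on a Wednesday or Sunday (gaps cycle 4, 3, 4, 3).
So the schedule is: every Wednesday and Sunday.
The following Sunday is Nov 9 2031.
Next Wednesday: Nov 12 2031.
Next Sunday: Nov 16 2031.
The following Wednesday is Nov 19 2031.

Nov 19 2031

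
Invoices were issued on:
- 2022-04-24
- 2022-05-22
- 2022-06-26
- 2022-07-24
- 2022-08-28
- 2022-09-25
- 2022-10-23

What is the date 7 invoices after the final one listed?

These are Sundays at 28- or 35-day spacing (28, 35, 28, 35, 28, 28).
The pattern: 4th Sunday of the month.
4th Sunday of November 2022: 2022-11-27.
December 2022 — 4th Sunday is 2022-12-25.
4th Sunday of January 2023: 2023-01-22.
4th Sunday of February 2023: 2023-02-26.
March 2023 — 4th Sunday is 2023-03-26.
April 2023 — 4th Sunday is 2023-04-23.
4th Sunday of May 2023: 2023-05-28.

2023-05-28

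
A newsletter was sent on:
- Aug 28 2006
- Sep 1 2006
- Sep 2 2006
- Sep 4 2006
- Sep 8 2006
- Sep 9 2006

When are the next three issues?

Sep 11 2006, Sep 15 2006, Sep 16 2006

Every event lands on a Monday or Friday or Saturday (gaps cycle 4, 1, 2, 4, 1).
So the schedule is: every Monday, Friday and Saturday.
The following Monday is Sep 11 2006.
The following Friday is Sep 15 2006.
Next Saturday: Sep 16 2006.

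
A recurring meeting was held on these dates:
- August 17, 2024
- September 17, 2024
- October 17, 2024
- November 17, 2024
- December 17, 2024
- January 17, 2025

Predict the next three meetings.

February 17, 2025; March 17, 2025; April 17, 2025

Gaps: 31, 30, 31, 30, 31 days — not constant. Every event is on the 17th of the month.
Pattern: the 17th of each month.
Next: February 2025 → February 17, 2025.
March 2025: March 17, 2025.
April 2025: April 17, 2025.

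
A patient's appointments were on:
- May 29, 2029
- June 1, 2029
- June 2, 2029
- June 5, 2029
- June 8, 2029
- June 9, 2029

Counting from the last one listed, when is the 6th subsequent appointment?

June 23, 2029

Every event lands on a Tuesday or Friday or Saturday (gaps cycle 3, 1, 3, 3, 1).
So the schedule is: every Tuesday, Friday and Saturday.
The following Tuesday is June 12, 2029.
The following Friday is June 15, 2029.
The following Saturday is June 16, 2029.
The following Tuesday is June 19, 2029.
The following Friday is June 22, 2029.
The following Saturday is June 23, 2029.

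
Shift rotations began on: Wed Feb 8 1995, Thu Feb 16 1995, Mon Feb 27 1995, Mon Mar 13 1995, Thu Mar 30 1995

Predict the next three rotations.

The spacing grows by 3 each time: 8, 11, 14, 17 days.
Next gap: 20 days. Thu Mar 30 1995 + 20 days = Wed Apr 19 1995.
Next gap: 23 days. Wed Apr 19 1995 + 23 days = Fri May 12 1995.
Next gap: 26 days. Fri May 12 1995 + 26 days = Wed Jun 7 1995.

Wed Apr 19 1995, Fri May 12 1995, Wed Jun 7 1995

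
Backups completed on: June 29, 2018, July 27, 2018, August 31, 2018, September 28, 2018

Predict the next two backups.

October 26, 2018; November 30, 2018

These are Fridays with 28, 35, 28-day gaps.
Each is the final Friday of its month — June 29, 2018 is past the 28th, so '4th Friday' doesn't fit.
Last Friday of October 2018: October 26, 2018.
Last Friday of November 2018: November 30, 2018.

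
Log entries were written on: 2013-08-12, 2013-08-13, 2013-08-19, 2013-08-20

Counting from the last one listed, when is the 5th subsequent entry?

Every event lands on a Monday or Tuesday (gaps cycle 1, 6, 1).
So the schedule is: every Monday and Tuesday.
Next Monday: 2013-08-26.
Next Tuesday: 2013-08-27.
Next Monday: 2013-09-02.
Next Tuesday: 2013-09-03.
Next Monday: 2013-09-09.

2013-09-09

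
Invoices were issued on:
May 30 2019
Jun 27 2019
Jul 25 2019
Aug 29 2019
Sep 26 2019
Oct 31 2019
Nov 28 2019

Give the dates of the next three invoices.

Dec 26 2019, Jan 30 2020, Feb 27 2020

All Thursdays; the gaps (28, 28, 35, 28, 35, 28) vary with month length.
This is the last Thursday of each month.
Last Thursday of December 2019: Dec 26 2019.
January 2020 ends with Thursday Jan 30 2020.
Last Thursday of February 2020: Feb 27 2020.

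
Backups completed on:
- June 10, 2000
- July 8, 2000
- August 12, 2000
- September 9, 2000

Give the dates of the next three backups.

October 14, 2000; November 11, 2000; December 9, 2000

Gaps: 28, 35, 28 days — a mix of 28 and 35. Every date is a Saturday.
Each is the 2nd Saturday of its month.
2nd Saturday of October 2000: October 14, 2000.
2nd Saturday of November 2000: November 11, 2000.
2nd Saturday of December 2000: December 9, 2000.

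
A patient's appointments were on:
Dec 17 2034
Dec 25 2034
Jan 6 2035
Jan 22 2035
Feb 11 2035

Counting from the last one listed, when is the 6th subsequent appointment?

Sep 3 2035

The spacing grows by 4 each time: 8, 12, 16, 20 days.
Next gap: 24 days. Feb 11 2035 + 24 days = Mar 7 2035.
Next gap: 28 days. Mar 7 2035 + 28 days = Apr 4 2035.
Next gap: 32 days. Apr 4 2035 + 32 days = May 6 2035.
Next gap: 36 days. May 6 2035 + 36 days = Jun 11 2035.
Next gap: 40 days. Jun 11 2035 + 40 days = Jul 21 2035.
Next gap: 44 days. Jul 21 2035 + 44 days = Sep 3 2035.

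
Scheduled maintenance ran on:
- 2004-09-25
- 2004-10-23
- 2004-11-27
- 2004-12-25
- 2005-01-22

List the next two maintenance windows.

2005-02-26, 2005-03-26

All dates are Saturdays, 28, 35, 28, 28 days apart.
Specifically, the 4th Saturday of each month.
February 2005 — 4th Saturday is 2005-02-26.
4th Saturday of March 2005: 2005-03-26.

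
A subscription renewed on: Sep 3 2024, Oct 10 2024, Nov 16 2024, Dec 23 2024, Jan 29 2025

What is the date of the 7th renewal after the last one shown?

Every event comes 37 days after the last (37, 37, 37, 37).
Jan 29 2025 + 37 days = Mar 7 2025.
Mar 7 2025 + 37 days = Apr 13 2025.
Apr 13 2025 + 37 days = May 20 2025.
May 20 2025 + 37 days = Jun 26 2025.
Jun 26 2025 + 37 days = Aug 2 2025.
Aug 2 2025 + 37 days = Sep 8 2025.
Sep 8 2025 + 37 days = Oct 15 2025.

Oct 15 2025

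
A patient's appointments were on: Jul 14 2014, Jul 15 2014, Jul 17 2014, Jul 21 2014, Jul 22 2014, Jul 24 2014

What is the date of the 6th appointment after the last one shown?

The gap pattern 1, 2, 4, 1, 2 repeats every 3 events.
These are the Mondays, Tuesdays and Thursdays of each week.
Next Monday: Jul 28 2014.
The following Tuesday is Jul 29 2014.
The following Thursday is Jul 31 2014.
The following Monday is Aug 4 2014.
Next Tuesday: Aug 5 2014.
The following Thursday is Aug 7 2014.

Aug 7 2014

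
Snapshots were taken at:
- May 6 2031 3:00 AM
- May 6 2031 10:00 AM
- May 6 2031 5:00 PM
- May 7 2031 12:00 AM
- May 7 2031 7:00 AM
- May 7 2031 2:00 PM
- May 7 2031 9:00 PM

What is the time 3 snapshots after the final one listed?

The interval is a steady 7 hours (7, 7, 7, 7, 7, 7).
May 7 2031 9:00 PM + 7 h = May 8 2031 4:00 AM.
May 8 2031 4:00 AM + 7 h = May 8 2031 11:00 AM.
May 8 2031 11:00 AM + 7 h = May 8 2031 6:00 PM.

May 8 2031 6:00 PM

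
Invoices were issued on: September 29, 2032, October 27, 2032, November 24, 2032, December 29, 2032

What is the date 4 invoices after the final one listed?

Every date is a Wednesday; gaps 28, 28, 35 days.
Each is the last Wednesday of its month (at least one falls on the 29th or later, ruling out '4th Wednesday').
January 2033 ends with Wednesday January 26, 2033.
Last Wednesday of February 2033: February 23, 2033.
Last Wednesday of March 2033: March 30, 2033.
Last Wednesday of April 2033: April 27, 2033.

April 27, 2033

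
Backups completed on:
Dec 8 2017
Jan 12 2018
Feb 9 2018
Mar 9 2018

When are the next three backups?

Apr 13 2018, May 11 2018, Jun 8 2018

These are Fridays at 28- or 35-day spacing (35, 28, 28).
The pattern: 2nd Friday of the month.
April 2018 — 2nd Friday is Apr 13 2018.
May 2018 — 2nd Friday is May 11 2018.
June 2018 — 2nd Friday is Jun 8 2018.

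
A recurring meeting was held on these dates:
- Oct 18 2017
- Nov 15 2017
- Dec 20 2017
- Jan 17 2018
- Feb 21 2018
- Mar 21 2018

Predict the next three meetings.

These are Wednesdays at 28- or 35-day spacing (28, 35, 28, 35, 28).
The pattern: 3rd Wednesday of the month.
3rd Wednesday of April 2018: Apr 18 2018.
3rd Wednesday of May 2018: May 16 2018.
3rd Wednesday of June 2018: Jun 20 2018.

Apr 18 2018, May 16 2018, Jun 20 2018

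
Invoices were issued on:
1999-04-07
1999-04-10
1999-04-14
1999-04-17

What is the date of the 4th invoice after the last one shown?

1999-05-01

Gaps: 3, 4, 3 days — not constant, but cyclic with period 2.
The events fall on every Wednesday and Saturday.
The following Wednesday is 1999-04-21.
Next Saturday: 1999-04-24.
The following Wednesday is 1999-04-28.
Next Saturday: 1999-05-01.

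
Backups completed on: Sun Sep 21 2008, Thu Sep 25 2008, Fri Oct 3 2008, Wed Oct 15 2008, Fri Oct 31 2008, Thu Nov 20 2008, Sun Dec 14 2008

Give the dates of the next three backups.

Sun Jan 11 2009, Thu Feb 12 2009, Fri Mar 20 2009

Intervals are 4, 8, 12, 16, 20, 24 days — an arithmetic progression with common difference 4.
Next gap: 28 days. Sun Dec 14 2008 + 28 days = Sun Jan 11 2009.
Next gap: 32 days. Sun Jan 11 2009 + 32 days = Thu Feb 12 2009.
Next gap: 36 days. Thu Feb 12 2009 + 36 days = Fri Mar 20 2009.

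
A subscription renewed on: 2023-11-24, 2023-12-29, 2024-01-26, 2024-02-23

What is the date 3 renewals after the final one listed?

2024-05-31

Every date is a Friday; gaps 35, 28, 28 days.
Each is the last Friday of its month (at least one falls on the 29th or later, ruling out '4th Friday').
March 2024 ends with Friday 2024-03-29.
Last Friday of April 2024: 2024-04-26.
May 2024 ends with Friday 2024-05-31.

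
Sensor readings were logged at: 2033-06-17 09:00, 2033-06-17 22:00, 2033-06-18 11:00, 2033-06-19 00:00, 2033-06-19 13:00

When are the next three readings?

2033-06-20 02:00, 2033-06-20 15:00, 2033-06-21 04:00

Spacing: 13, 13, 13, 13 h — constant 13 h.
2033-06-19 13:00 + 13 h = 2033-06-20 02:00.
2033-06-20 02:00 + 13 h = 2033-06-20 15:00.
2033-06-20 15:00 + 13 h = 2033-06-21 04:00.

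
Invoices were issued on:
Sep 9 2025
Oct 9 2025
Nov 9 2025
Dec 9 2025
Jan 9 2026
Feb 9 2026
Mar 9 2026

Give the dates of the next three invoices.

Gaps: 30, 31, 30, 31, 31, 28 days — not constant. Every event is on the 9th of the month.
Pattern: the 9th of each month.
April 2026: Apr 9 2026.
May 2026: May 9 2026.
Next: June 2026 → Jun 9 2026.

Apr 9 2026, May 9 2026, Jun 9 2026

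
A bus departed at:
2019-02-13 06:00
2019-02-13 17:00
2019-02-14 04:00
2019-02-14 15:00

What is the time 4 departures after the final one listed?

2019-02-16 11:00

The interval is a steady 11 hours (11, 11, 11).
2019-02-14 15:00 + 11 h = 2019-02-15 02:00.
2019-02-15 02:00 + 11 h = 2019-02-15 13:00.
2019-02-15 13:00 + 11 h = 2019-02-16 00:00.
2019-02-16 00:00 + 11 h = 2019-02-16 11:00.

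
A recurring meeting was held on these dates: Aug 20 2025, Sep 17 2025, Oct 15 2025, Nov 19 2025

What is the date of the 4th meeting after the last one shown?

Mar 18 2026

Gaps: 28, 28, 35 days — a mix of 28 and 35. Every date is a Wednesday.
Each is the 3rd Wednesday of its month.
3rd Wednesday of December 2025: Dec 17 2025.
January 2026 — 3rd Wednesday is Jan 21 2026.
February 2026 — 3rd Wednesday is Feb 18 2026.
March 2026 — 3rd Wednesday is Mar 18 2026.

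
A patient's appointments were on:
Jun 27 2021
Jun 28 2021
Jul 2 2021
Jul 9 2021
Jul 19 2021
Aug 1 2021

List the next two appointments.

Aug 17 2021, Sep 5 2021

The spacing grows by 3 each time: 1, 4, 7, 10, 13 days.
Next gap: 16 days. Aug 1 2021 + 16 days = Aug 17 2021.
Next gap: 19 days. Aug 17 2021 + 19 days = Sep 5 2021.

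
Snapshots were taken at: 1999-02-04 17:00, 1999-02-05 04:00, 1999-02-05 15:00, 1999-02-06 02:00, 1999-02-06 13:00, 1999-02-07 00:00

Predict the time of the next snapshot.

1999-02-07 11:00

The interval is a steady 11 hours (11, 11, 11, 11, 11).
1999-02-07 00:00 + 11 h = 1999-02-07 11:00.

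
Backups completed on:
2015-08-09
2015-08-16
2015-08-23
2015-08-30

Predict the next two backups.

2015-09-06, 2015-09-13

The spacing is 7, 7, 7 days — always 7 days.
2015-08-30 + 7 days = 2015-09-06.
2015-09-06 + 7 days = 2015-09-13.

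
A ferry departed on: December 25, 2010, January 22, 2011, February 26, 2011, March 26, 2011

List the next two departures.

All dates are Saturdays, 28, 35, 28 days apart.
Specifically, the 4th Saturday of each month.
April 2011 — 4th Saturday is April 23, 2011.
4th Saturday of May 2011: May 28, 2011.

April 23, 2011; May 28, 2011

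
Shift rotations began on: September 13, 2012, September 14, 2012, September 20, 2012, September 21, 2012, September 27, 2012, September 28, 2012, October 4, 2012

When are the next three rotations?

The gap pattern 1, 6, 1, 6, 1, 6 repeats every 2 events.
These are the Thursdays and Fridays of each week.
Next Friday: October 5, 2012.
The following Thursday is October 11, 2012.
The following Friday is October 12, 2012.

October 5, 2012; October 11, 2012; October 12, 2012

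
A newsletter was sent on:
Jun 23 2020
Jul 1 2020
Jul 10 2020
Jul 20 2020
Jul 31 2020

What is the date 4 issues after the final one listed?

The spacing grows by 1 each time: 8, 9, 10, 11 days.
Next gap: 12 days. Jul 31 2020 + 12 days = Aug 12 2020.
Next gap: 13 days. Aug 12 2020 + 13 days = Aug 25 2020.
Next gap: 14 days. Aug 25 2020 + 14 days = Sep 8 2020.
Next gap: 15 days. Sep 8 2020 + 15 days = Sep 23 2020.

Sep 23 2020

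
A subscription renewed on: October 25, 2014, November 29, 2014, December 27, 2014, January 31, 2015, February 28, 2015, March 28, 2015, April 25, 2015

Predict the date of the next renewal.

All Saturdays; the gaps (35, 28, 35, 28, 28, 28) vary with month length.
This is the last Saturday of each month.
Last Saturday of May 2015: May 30, 2015.

May 30, 2015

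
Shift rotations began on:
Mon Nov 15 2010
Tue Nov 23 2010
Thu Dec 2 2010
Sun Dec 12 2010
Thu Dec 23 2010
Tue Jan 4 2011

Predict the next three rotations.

The spacing grows by 1 each time: 8, 9, 10, 11, 12 days.
Next gap: 13 days. Tue Jan 4 2011 + 13 days = Mon Jan 17 2011.
Next gap: 14 days. Mon Jan 17 2011 + 14 days = Mon Jan 31 2011.
Next gap: 15 days. Mon Jan 31 2011 + 15 days = Tue Feb 15 2011.

Mon Jan 17 2011, Mon Jan 31 2011, Tue Feb 15 2011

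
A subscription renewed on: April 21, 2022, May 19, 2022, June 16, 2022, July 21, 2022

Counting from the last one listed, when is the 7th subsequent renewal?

February 16, 2023

Gaps: 28, 28, 35 days — a mix of 28 and 35. Every date is a Thursday.
Each is the 3rd Thursday of its month.
August 2022 — 3rd Thursday is August 18, 2022.
3rd Thursday of September 2022: September 15, 2022.
3rd Thursday of October 2022: October 20, 2022.
3rd Thursday of November 2022: November 17, 2022.
3rd Thursday of December 2022: December 15, 2022.
January 2023 — 3rd Thursday is January 19, 2023.
3rd Thursday of February 2023: February 16, 2023.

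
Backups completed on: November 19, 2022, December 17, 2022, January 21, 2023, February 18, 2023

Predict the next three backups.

All dates are Saturdays, 28, 35, 28 days apart.
Specifically, the 3rd Saturday of each month.
March 2023 — 3rd Saturday is March 18, 2023.
April 2023 — 3rd Saturday is April 15, 2023.
May 2023 — 3rd Saturday is May 20, 2023.

March 18, 2023; April 15, 2023; May 20, 2023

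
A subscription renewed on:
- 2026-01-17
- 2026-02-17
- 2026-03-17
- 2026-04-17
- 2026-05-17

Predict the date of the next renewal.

2026-06-17

The day-of-month is always 17 (31, 28, 31, 30 days between events).
So this recurs on the 17th of each month.
Next: June 2026 → 2026-06-17.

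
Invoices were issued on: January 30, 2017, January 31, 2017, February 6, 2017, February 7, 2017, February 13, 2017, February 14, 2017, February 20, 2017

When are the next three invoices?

February 21, 2017; February 27, 2017; February 28, 2017

Gaps: 1, 6, 1, 6, 1, 6 days — not constant, but cyclic with period 2.
The events fall on every Monday and Tuesday.
Next Tuesday: February 21, 2017.
The following Monday is February 27, 2017.
The following Tuesday is February 28, 2017.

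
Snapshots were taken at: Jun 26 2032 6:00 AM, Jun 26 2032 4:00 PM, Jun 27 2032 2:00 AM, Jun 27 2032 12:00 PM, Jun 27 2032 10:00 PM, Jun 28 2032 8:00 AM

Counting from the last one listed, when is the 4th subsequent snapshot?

Jun 30 2032 12:00 AM

Gaps: 10, 10, 10, 10, 10 hours — each event is 10 hours after the previous one.
Jun 28 2032 8:00 AM + 10 h = Jun 28 2032 6:00 PM.
Jun 28 2032 6:00 PM + 10 h = Jun 29 2032 4:00 AM.
Jun 29 2032 4:00 AM + 10 h = Jun 29 2032 2:00 PM.
Jun 29 2032 2:00 PM + 10 h = Jun 30 2032 12:00 AM.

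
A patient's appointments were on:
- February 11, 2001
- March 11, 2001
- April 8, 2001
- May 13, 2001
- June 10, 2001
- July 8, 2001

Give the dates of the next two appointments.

August 12, 2001; September 9, 2001

All dates are Sundays, 28, 28, 35, 28, 28 days apart.
Specifically, the 2nd Sunday of each month.
2nd Sunday of August 2001: August 12, 2001.
September 2001 — 2nd Sunday is September 9, 2001.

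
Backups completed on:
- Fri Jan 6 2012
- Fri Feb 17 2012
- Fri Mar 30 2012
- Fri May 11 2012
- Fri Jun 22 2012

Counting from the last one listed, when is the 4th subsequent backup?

Fri Dec 7 2012

Every event comes 42 days after the last (42, 42, 42, 42).
Fri Jun 22 2012 + 42 days = Fri Aug 3 2012.
Fri Aug 3 2012 + 42 days = Fri Sep 14 2012.
Fri Sep 14 2012 + 42 days = Fri Oct 26 2012.
Fri Oct 26 2012 + 42 days = Fri Dec 7 2012.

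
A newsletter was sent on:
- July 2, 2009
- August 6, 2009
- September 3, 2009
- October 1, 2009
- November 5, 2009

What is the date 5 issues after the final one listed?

April 1, 2010

These are Thursdays at 28- or 35-day spacing (35, 28, 28, 35).
The pattern: 1st Thursday of the month.
December 2009 — 1st Thursday is December 3, 2009.
January 2010 — 1st Thursday is January 7, 2010.
February 2010 — 1st Thursday is February 4, 2010.
1st Thursday of March 2010: March 4, 2010.
1st Thursday of April 2010: April 1, 2010.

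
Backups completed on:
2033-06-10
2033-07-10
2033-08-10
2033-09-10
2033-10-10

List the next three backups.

Each date is the 10th; the gaps (30, 31, 31, 30) track the month lengths.
The rule is the 10th of each month.
November 2033: 2033-11-10.
December 2033: 2033-12-10.
January 2034: 2034-01-10.

2033-11-10, 2033-12-10, 2034-01-10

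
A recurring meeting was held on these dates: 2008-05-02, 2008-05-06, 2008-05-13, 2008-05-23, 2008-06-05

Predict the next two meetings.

The spacing grows by 3 each time: 4, 7, 10, 13 days.
Next gap: 16 days. 2008-06-05 + 16 days = 2008-06-21.
Next gap: 19 days. 2008-06-21 + 19 days = 2008-07-10.

2008-06-21, 2008-07-10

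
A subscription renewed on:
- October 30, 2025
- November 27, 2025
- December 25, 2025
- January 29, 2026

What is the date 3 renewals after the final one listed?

April 30, 2026

All Thursdays; the gaps (28, 28, 35) vary with month length.
This is the last Thursday of each month.
February 2026 ends with Thursday February 26, 2026.
Last Thursday of March 2026: March 26, 2026.
April 2026 ends with Thursday April 30, 2026.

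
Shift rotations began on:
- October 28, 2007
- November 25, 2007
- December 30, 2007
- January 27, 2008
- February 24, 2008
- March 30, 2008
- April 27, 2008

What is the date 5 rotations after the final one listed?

Every date is a Sunday; gaps 28, 35, 28, 28, 35, 28 days.
Each is the last Sunday of its month (at least one falls on the 29th or later, ruling out '4th Sunday').
Last Sunday of May 2008: May 25, 2008.
Last Sunday of June 2008: June 29, 2008.
Last Sunday of July 2008: July 27, 2008.
Last Sunday of August 2008: August 31, 2008.
Last Sunday of September 2008: September 28, 2008.

September 28, 2008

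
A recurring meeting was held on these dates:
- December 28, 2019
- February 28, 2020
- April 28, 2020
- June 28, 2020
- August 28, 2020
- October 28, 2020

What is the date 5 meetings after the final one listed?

August 28, 2021

Gaps: 62, 60, 61, 61, 61 days — not constant. Every event is on the 28th of the month.
Pattern: the 28th of every 2 months.
December 2020: December 28, 2020.
Next: February 2021 → February 28, 2021.
April 2021: April 28, 2021.
June 2021: June 28, 2021.
Next: August 2021 → August 28, 2021.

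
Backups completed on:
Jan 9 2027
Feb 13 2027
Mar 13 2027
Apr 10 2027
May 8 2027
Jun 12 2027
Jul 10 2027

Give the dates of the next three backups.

These are Saturdays at 28- or 35-day spacing (35, 28, 28, 28, 35, 28).
The pattern: 2nd Saturday of the month.
August 2027 — 2nd Saturday is Aug 14 2027.
2nd Saturday of September 2027: Sep 11 2027.
2nd Saturday of October 2027: Oct 9 2027.

Aug 14 2027, Sep 11 2027, Oct 9 2027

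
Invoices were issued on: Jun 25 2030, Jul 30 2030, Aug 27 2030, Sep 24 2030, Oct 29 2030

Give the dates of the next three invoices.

Nov 26 2030, Dec 31 2030, Jan 28 2031

These are Tuesdays with 35, 28, 28, 35-day gaps.
Each is the final Tuesday of its month — Jul 30 2030 is past the 28th, so '4th Tuesday' doesn't fit.
November 2030 ends with Tuesday Nov 26 2030.
Last Tuesday of December 2030: Dec 31 2030.
January 2031 ends with Tuesday Jan 28 2031.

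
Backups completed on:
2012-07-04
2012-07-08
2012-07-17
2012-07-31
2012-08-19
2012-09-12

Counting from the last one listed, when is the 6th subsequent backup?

Gaps: 4, 9, 14, 19, 24 days — each gap is 5 larger than the previous one.
Next gap: 29 days. 2012-09-12 + 29 days = 2012-10-11.
Next gap: 34 days. 2012-10-11 + 34 days = 2012-11-14.
Next gap: 39 days. 2012-11-14 + 39 days = 2012-12-23.
Next gap: 44 days. 2012-12-23 + 44 days = 2013-02-05.
Next gap: 49 days. 2013-02-05 + 49 days = 2013-03-26.
Next gap: 54 days. 2013-03-26 + 54 days = 2013-05-19.

2013-05-19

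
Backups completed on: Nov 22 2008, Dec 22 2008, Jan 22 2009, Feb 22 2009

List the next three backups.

Gaps: 30, 31, 31 days — not constant. Every event is on the 22nd of the month.
Pattern: the 22nd of each month.
Next: March 2009 → Mar 22 2009.
Next: April 2009 → Apr 22 2009.
May 2009: May 22 2009.

Mar 22 2009, Apr 22 2009, May 22 2009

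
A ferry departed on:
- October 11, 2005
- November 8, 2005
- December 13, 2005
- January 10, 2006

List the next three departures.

February 14, 2006; March 14, 2006; April 11, 2006

These are Tuesdays at 28- or 35-day spacing (28, 35, 28).
The pattern: 2nd Tuesday of the month.
February 2006 — 2nd Tuesday is February 14, 2006.
2nd Tuesday of March 2006: March 14, 2006.
2nd Tuesday of April 2006: April 11, 2006.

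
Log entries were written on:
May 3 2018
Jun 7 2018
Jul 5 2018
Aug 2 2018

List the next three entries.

All dates are Thursdays, 35, 28, 28 days apart.
Specifically, the 1st Thursday of each month.
September 2018 — 1st Thursday is Sep 6 2018.
1st Thursday of October 2018: Oct 4 2018.
1st Thursday of November 2018: Nov 1 2018.

Sep 6 2018, Oct 4 2018, Nov 1 2018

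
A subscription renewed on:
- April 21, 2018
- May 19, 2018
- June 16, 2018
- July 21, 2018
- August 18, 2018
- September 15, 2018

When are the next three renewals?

October 20, 2018; November 17, 2018; December 15, 2018

Gaps: 28, 28, 35, 28, 28 days — a mix of 28 and 35. Every date is a Saturday.
Each is the 3rd Saturday of its month.
October 2018 — 3rd Saturday is October 20, 2018.
November 2018 — 3rd Saturday is November 17, 2018.
December 2018 — 3rd Saturday is December 15, 2018.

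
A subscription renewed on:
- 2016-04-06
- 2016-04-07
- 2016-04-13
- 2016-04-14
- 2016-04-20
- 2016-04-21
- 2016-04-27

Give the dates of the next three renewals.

2016-04-28, 2016-05-04, 2016-05-05

Gaps: 1, 6, 1, 6, 1, 6 days — not constant, but cyclic with period 2.
The events fall on every Wednesday and Thursday.
Next Thursday: 2016-04-28.
Next Wednesday: 2016-05-04.
Next Thursday: 2016-05-05.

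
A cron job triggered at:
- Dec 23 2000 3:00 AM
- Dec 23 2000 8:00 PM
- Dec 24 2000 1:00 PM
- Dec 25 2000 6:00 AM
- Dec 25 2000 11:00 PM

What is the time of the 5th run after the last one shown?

Dec 29 2000 12:00 PM

The interval is a steady 17 hours (17, 17, 17, 17).
Dec 25 2000 11:00 PM + 17 h = Dec 26 2000 4:00 PM.
Dec 26 2000 4:00 PM + 17 h = Dec 27 2000 9:00 AM.
Dec 27 2000 9:00 AM + 17 h = Dec 28 2000 2:00 AM.
Dec 28 2000 2:00 AM + 17 h = Dec 28 2000 7:00 PM.
Dec 28 2000 7:00 PM + 17 h = Dec 29 2000 12:00 PM.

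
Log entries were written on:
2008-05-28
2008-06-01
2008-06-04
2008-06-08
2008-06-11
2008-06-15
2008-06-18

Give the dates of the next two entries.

2008-06-22, 2008-06-25

The gap pattern 4, 3, 4, 3, 4, 3 repeats every 2 events.
These are the Wednesdays and Sundays of each week.
Next Sunday: 2008-06-22.
Next Wednesday: 2008-06-25.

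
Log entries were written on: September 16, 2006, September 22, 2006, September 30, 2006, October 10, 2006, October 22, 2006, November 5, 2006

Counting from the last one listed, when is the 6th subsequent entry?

March 11, 2007

Intervals are 6, 8, 10, 12, 14 days — an arithmetic progression with common difference 2.
Next gap: 16 days. November 5, 2006 + 16 days = November 21, 2006.
Next gap: 18 days. November 21, 2006 + 18 days = December 9, 2006.
Next gap: 20 days. December 9, 2006 + 20 days = December 29, 2006.
Next gap: 22 days. December 29, 2006 + 22 days = January 20, 2007.
Next gap: 24 days. January 20, 2007 + 24 days = February 13, 2007.
Next gap: 26 days. February 13, 2007 + 26 days = March 11, 2007.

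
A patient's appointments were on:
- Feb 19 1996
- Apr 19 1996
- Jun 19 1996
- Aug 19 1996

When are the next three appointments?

Gaps: 60, 61, 61 days — not constant. Every event is on the 19th of the month.
Pattern: the 19th of every 2 months.
October 1996: Oct 19 1996.
Next: December 1996 → Dec 19 1996.
February 1997: Feb 19 1997.

Oct 19 1996, Dec 19 1996, Feb 19 1997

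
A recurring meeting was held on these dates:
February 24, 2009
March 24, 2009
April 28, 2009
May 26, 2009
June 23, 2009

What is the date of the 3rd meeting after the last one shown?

Gaps: 28, 35, 28, 28 days — a mix of 28 and 35. Every date is a Tuesday.
Each is the 4th Tuesday of its month.
July 2009 — 4th Tuesday is July 28, 2009.
4th Tuesday of August 2009: August 25, 2009.
September 2009 — 4th Tuesday is September 22, 2009.

September 22, 2009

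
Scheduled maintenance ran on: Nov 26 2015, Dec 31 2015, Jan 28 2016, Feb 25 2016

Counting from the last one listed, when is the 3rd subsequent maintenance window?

Every date is a Thursday; gaps 35, 28, 28 days.
Each is the last Thursday of its month (at least one falls on the 29th or later, ruling out '4th Thursday').
Last Thursday of March 2016: Mar 31 2016.
April 2016 ends with Thursday Apr 28 2016.
Last Thursday of May 2016: May 26 2016.

May 26 2016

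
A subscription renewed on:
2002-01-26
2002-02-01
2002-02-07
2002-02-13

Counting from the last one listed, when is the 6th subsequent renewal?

Every event comes 6 days after the last (6, 6, 6).
2002-02-13 + 6 days = 2002-02-19.
2002-02-19 + 6 days = 2002-02-25.
2002-02-25 + 6 days = 2002-03-03.
2002-03-03 + 6 days = 2002-03-09.
2002-03-09 + 6 days = 2002-03-15.
2002-03-15 + 6 days = 2002-03-21.

2002-03-21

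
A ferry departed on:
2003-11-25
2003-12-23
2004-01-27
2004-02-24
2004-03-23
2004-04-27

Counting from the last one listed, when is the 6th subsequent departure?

2004-10-26

These are Tuesdays at 28- or 35-day spacing (28, 35, 28, 28, 35).
The pattern: 4th Tuesday of the month.
May 2004 — 4th Tuesday is 2004-05-25.
4th Tuesday of June 2004: 2004-06-22.
July 2004 — 4th Tuesday is 2004-07-27.
August 2004 — 4th Tuesday is 2004-08-24.
4th Tuesday of September 2004: 2004-09-28.
October 2004 — 4th Tuesday is 2004-10-26.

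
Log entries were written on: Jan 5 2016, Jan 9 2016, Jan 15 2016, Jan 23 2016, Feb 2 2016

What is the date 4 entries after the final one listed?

Apr 2 2016

Gaps: 4, 6, 8, 10 days — each gap is 2 larger than the previous one.
Next gap: 12 days. Feb 2 2016 + 12 days = Feb 14 2016.
Next gap: 14 days. Feb 14 2016 + 14 days = Feb 28 2016.
Next gap: 16 days. Feb 28 2016 + 16 days = Mar 15 2016.
Next gap: 18 days. Mar 15 2016 + 18 days = Apr 2 2016.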